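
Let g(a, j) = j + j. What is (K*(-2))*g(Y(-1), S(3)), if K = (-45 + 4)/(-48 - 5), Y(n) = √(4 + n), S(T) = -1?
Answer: 164/53 ≈ 3.0943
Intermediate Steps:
g(a, j) = 2*j
K = 41/53 (K = -41/(-53) = -41*(-1/53) = 41/53 ≈ 0.77359)
(K*(-2))*g(Y(-1), S(3)) = ((41/53)*(-2))*(2*(-1)) = -82/53*(-2) = 164/53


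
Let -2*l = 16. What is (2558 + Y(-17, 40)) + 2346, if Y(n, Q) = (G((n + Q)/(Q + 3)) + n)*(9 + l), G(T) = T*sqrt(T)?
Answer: 4887 + 23*sqrt(989)/1849 ≈ 4887.4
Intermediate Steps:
l = -8 (l = -1/2*16 = -8)
G(T) = T**(3/2)
Y(n, Q) = n + ((Q + n)/(3 + Q))**(3/2) (Y(n, Q) = (((n + Q)/(Q + 3))**(3/2) + n)*(9 - 8) = (((Q + n)/(3 + Q))**(3/2) + n)*1 = (n + ((Q + n)/(3 + Q))**(3/2))*1 = n + ((Q + n)/(3 + Q))**(3/2))
(2558 + Y(-17, 40)) + 2346 = (2558 + (-17 + ((40 - 17)/(3 + 40))**(3/2))) + 2346 = (2558 + (-17 + (23/43)**(3/2))) + 2346 = (2558 + (-17 + 23*sqrt(989)/1849)) + 2346 = (2541 + 23*sqrt(989)/1849) + 2346 = 4887 + 23*sqrt(989)/1849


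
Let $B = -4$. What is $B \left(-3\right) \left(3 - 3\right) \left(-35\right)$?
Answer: $0$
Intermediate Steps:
$B \left(-3\right) \left(3 - 3\right) \left(-35\right) = \left(-4\right) \left(-3\right) \left(3 - 3\right) \left(-35\right) = 12 \cdot 0 \left(-35\right) = 0 \left(-35\right) = 0$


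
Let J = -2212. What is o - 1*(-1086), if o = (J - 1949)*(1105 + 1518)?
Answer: -10913217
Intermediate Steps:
o = -10914303 (o = (-2212 - 1949)*(1105 + 1518) = -4161*2623 = -10914303)
o - 1*(-1086) = -10914303 - 1*(-1086) = -10914303 + 1086 = -10913217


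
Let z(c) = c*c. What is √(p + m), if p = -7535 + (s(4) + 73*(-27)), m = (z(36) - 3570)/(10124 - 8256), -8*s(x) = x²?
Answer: I*√8295422806/934 ≈ 97.515*I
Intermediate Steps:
s(x) = -x²/8
z(c) = c²
m = -1137/934 (m = (36² - 3570)/(10124 - 8256) = (1296 - 3570)/1868 = -2274*1/1868 = -1137/934 ≈ -1.2173)
p = -9508 (p = -7535 + (-⅛*4² + 73*(-27)) = -7535 + (-⅛*16 - 1971) = -7535 + (-2 - 1971) = -7535 - 1973 = -9508)
√(p + m) = √(-9508 - 1137/934) = √(-8881609/934) = I*√8295422806/934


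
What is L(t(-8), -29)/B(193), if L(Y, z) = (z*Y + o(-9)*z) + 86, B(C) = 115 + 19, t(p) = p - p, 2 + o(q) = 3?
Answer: 57/134 ≈ 0.42537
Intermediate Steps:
o(q) = 1 (o(q) = -2 + 3 = 1)
t(p) = 0
B(C) = 134
L(Y, z) = 86 + z + Y*z (L(Y, z) = (z*Y + 1*z) + 86 = (Y*z + z) + 86 = (z + Y*z) + 86 = 86 + z + Y*z)
L(t(-8), -29)/B(193) = (86 - 29 + 0*(-29))/134 = (86 - 29 + 0)*(1/134) = 57*(1/134) = 57/134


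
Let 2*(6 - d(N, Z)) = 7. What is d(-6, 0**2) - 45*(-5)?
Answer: 455/2 ≈ 227.50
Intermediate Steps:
d(N, Z) = 5/2 (d(N, Z) = 6 - 1/2*7 = 6 - 7/2 = 5/2)
d(-6, 0**2) - 45*(-5) = 5/2 - 45*(-5) = 5/2 + 225 = 455/2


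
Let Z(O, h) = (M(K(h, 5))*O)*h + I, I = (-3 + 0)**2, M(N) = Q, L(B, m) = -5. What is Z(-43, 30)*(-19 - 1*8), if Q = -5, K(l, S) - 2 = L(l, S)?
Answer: -174393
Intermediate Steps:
K(l, S) = -3 (K(l, S) = 2 - 5 = -3)
M(N) = -5
I = 9 (I = (-3)**2 = 9)
Z(O, h) = 9 - 5*O*h (Z(O, h) = (-5*O)*h + 9 = -5*O*h + 9 = 9 - 5*O*h)
Z(-43, 30)*(-19 - 1*8) = (9 - 5*(-43)*30)*(-19 - 1*8) = (9 + 6450)*(-19 - 8) = 6459*(-27) = -174393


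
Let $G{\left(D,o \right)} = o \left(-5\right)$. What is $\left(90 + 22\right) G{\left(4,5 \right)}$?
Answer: $-2800$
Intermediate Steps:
$G{\left(D,o \right)} = - 5 o$
$\left(90 + 22\right) G{\left(4,5 \right)} = \left(90 + 22\right) \left(\left(-5\right) 5\right) = 112 \left(-25\right) = -2800$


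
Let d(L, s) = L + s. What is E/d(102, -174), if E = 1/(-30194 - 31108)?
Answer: 1/4413744 ≈ 2.2656e-7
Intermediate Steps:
E = -1/61302 (E = 1/(-61302) = -1/61302 ≈ -1.6313e-5)
E/d(102, -174) = -1/(61302*(102 - 174)) = -1/61302/(-72) = -1/61302*(-1/72) = 1/4413744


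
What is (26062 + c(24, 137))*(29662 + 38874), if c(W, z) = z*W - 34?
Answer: 2009201376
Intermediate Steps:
c(W, z) = -34 + W*z (c(W, z) = W*z - 34 = -34 + W*z)
(26062 + c(24, 137))*(29662 + 38874) = (26062 + (-34 + 24*137))*(29662 + 38874) = (26062 + (-34 + 3288))*68536 = (26062 + 3254)*68536 = 29316*68536 = 2009201376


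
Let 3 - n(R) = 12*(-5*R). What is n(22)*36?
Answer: 47628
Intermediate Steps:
n(R) = 3 + 60*R (n(R) = 3 - 12*(-5*R) = 3 - (-60)*R = 3 + 60*R)
n(22)*36 = (3 + 60*22)*36 = (3 + 1320)*36 = 1323*36 = 47628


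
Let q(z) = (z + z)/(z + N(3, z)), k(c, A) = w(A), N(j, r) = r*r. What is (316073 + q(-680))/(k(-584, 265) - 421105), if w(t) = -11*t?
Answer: -14307571/19193972 ≈ -0.74542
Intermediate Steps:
N(j, r) = r**2
k(c, A) = -11*A
q(z) = 2*z/(z + z**2) (q(z) = (z + z)/(z + z**2) = (2*z)/(z + z**2) = 2*z/(z + z**2))
(316073 + q(-680))/(k(-584, 265) - 421105) = (316073 + 2/(1 - 680))/(-11*265 - 421105) = (316073 + 2/(-679))/(-2915 - 421105) = (316073 + 2*(-1/679))/(-424020) = (316073 - 2/679)*(-1/424020) = (214613565/679)*(-1/424020) = -14307571/19193972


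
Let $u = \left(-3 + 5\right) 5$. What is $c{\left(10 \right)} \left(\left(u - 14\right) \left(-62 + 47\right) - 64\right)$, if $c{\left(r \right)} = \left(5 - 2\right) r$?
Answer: $-120$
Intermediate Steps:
$u = 10$ ($u = 2 \cdot 5 = 10$)
$c{\left(r \right)} = 3 r$
$c{\left(10 \right)} \left(\left(u - 14\right) \left(-62 + 47\right) - 64\right) = 3 \cdot 10 \left(\left(10 - 14\right) \left(-62 + 47\right) - 64\right) = 30 \left(\left(-4\right) \left(-15\right) - 64\right) = 30 \left(60 - 64\right) = 30 \left(-4\right) = -120$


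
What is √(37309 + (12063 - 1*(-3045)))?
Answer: √52417 ≈ 228.95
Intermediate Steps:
√(37309 + (12063 - 1*(-3045))) = √(37309 + (12063 + 3045)) = √(37309 + 15108) = √52417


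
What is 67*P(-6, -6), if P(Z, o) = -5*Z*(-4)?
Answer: -8040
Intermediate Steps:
P(Z, o) = 20*Z
67*P(-6, -6) = 67*(20*(-6)) = 67*(-120) = -8040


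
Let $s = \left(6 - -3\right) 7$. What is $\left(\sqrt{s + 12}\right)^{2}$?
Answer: $75$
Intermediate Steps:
$s = 63$ ($s = \left(6 + 3\right) 7 = 9 \cdot 7 = 63$)
$\left(\sqrt{s + 12}\right)^{2} = \left(\sqrt{63 + 12}\right)^{2} = \left(\sqrt{75}\right)^{2} = \left(5 \sqrt{3}\right)^{2} = 75$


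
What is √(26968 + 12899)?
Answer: √39867 ≈ 199.67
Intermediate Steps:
√(26968 + 12899) = √39867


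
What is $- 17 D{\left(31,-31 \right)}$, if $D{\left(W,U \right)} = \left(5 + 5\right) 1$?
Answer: $-170$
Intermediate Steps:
$D{\left(W,U \right)} = 10$ ($D{\left(W,U \right)} = 10 \cdot 1 = 10$)
$- 17 D{\left(31,-31 \right)} = \left(-17\right) 10 = -170$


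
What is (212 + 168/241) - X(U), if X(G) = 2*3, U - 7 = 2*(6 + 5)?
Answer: 49814/241 ≈ 206.70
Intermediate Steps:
U = 29 (U = 7 + 2*(6 + 5) = 7 + 2*11 = 7 + 22 = 29)
X(G) = 6
(212 + 168/241) - X(U) = (212 + 168/241) - 1*6 = (212 + 168*(1/241)) - 6 = (212 + 168/241) - 6 = 51260/241 - 6 = 49814/241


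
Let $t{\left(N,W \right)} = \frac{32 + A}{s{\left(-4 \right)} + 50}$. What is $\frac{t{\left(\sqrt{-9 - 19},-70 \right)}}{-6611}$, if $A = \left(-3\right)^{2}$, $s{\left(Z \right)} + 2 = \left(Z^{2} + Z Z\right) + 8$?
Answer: $- \frac{41}{581768} \approx -7.0475 \cdot 10^{-5}$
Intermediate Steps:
$s{\left(Z \right)} = 6 + 2 Z^{2}$ ($s{\left(Z \right)} = -2 + \left(\left(Z^{2} + Z Z\right) + 8\right) = -2 + \left(\left(Z^{2} + Z^{2}\right) + 8\right) = -2 + \left(2 Z^{2} + 8\right) = -2 + \left(8 + 2 Z^{2}\right) = 6 + 2 Z^{2}$)
$A = 9$
$t{\left(N,W \right)} = \frac{41}{88}$ ($t{\left(N,W \right)} = \frac{32 + 9}{\left(6 + 2 \left(-4\right)^{2}\right) + 50} = \frac{41}{\left(6 + 2 \cdot 16\right) + 50} = \frac{41}{\left(6 + 32\right) + 50} = \frac{41}{38 + 50} = \frac{41}{88}$)
$\frac{t{\left(\sqrt{-9 - 19},-70 \right)}}{-6611} = \frac{41}{88 \left(-6611\right)} = \frac{41}{88} \left(- \frac{1}{6611}\right) = - \frac{41}{581768}$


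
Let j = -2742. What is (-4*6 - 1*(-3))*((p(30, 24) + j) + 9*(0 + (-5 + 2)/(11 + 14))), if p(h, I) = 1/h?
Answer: 2880199/50 ≈ 57604.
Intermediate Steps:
(-4*6 - 1*(-3))*((p(30, 24) + j) + 9*(0 + (-5 + 2)/(11 + 14))) = (-4*6 - 1*(-3))*((1/30 - 2742) + 9*(0 + (-5 + 2)/(11 + 14))) = (-2*12 + 3)*((1/30 - 2742) + 9*(0 - 3/25)) = (-24 + 3)*(-82259/30 + 9*(0 - 3*1/25)) = -21*(-82259/30 + 9*(0 - 3/25)) = -21*(-82259/30 + 9*(-3/25)) = -21*(-82259/30 - 27/25) = -21*(-411457/150) = 2880199/50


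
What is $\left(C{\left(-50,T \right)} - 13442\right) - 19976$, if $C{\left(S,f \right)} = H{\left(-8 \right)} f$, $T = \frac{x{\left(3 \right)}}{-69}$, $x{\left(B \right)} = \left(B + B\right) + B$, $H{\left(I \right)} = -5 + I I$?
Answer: $- \frac{768791}{23} \approx -33426.0$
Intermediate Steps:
$H{\left(I \right)} = -5 + I^{2}$
$x{\left(B \right)} = 3 B$ ($x{\left(B \right)} = 2 B + B = 3 B$)
$T = - \frac{3}{23}$ ($T = \frac{3 \cdot 3}{-69} = 9 \left(- \frac{1}{69}\right) = - \frac{3}{23} \approx -0.13043$)
$C{\left(S,f \right)} = 59 f$ ($C{\left(S,f \right)} = \left(-5 + \left(-8\right)^{2}\right) f = \left(-5 + 64\right) f = 59 f$)
$\left(C{\left(-50,T \right)} - 13442\right) - 19976 = \left(59 \left(- \frac{3}{23}\right) - 13442\right) - 19976 = \left(- \frac{177}{23} - 13442\right) - 19976 = - \frac{309343}{23} - 19976 = - \frac{768791}{23}$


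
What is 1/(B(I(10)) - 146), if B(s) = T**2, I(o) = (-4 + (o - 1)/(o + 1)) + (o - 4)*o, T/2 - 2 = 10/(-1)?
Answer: 1/110 ≈ 0.0090909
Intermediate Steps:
T = -16 (T = 4 + 2*(10/(-1)) = 4 + 2*(10*(-1)) = 4 + 2*(-10) = 4 - 20 = -16)
I(o) = -4 + o*(-4 + o) + (-1 + o)/(1 + o) (I(o) = (-4 + (-1 + o)/(1 + o)) + (-4 + o)*o = (-4 + (-1 + o)/(1 + o)) + o*(-4 + o) = -4 + o*(-4 + o) + (-1 + o)/(1 + o))
B(s) = 256 (B(s) = (-16)**2 = 256)
1/(B(I(10)) - 146) = 1/(256 - 146) = 1/110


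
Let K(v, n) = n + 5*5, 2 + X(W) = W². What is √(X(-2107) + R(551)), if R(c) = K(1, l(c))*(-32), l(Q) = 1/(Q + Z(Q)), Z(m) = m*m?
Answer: √6415817276467491/38019 ≈ 2106.8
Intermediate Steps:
X(W) = -2 + W²
Z(m) = m²
l(Q) = 1/(Q + Q²)
K(v, n) = 25 + n (K(v, n) = n + 25 = 25 + n)
R(c) = -800 - 32/(c*(1 + c)) (R(c) = (25 + 1/(c*(1 + c)))*(-32) = -800 - 32/(c*(1 + c)))
√(X(-2107) + R(551)) = √((-2 + (-2107)²) + 32*(-1 - 25*551 - 25*551²)/(551*(1 + 551))) = √((-2 + 4439449) + 32*(1/551)*(-1 - 13775 - 25*303601)/552) = √(4439447 + 32*(1/551)*(1/552)*(-1 - 13775 - 7590025)) = √(4439447 + 32*(1/551)*(1/552)*(-7603801)) = √(4439447 - 30415204/38019) = √(168752920289/38019) = √6415817276467491/38019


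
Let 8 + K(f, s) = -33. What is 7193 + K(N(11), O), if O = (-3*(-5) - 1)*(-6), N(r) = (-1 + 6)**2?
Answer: 7152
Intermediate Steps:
N(r) = 25 (N(r) = 5**2 = 25)
O = -84 (O = (15 - 1)*(-6) = 14*(-6) = -84)
K(f, s) = -41 (K(f, s) = -8 - 33 = -41)
7193 + K(N(11), O) = 7193 - 41 = 7152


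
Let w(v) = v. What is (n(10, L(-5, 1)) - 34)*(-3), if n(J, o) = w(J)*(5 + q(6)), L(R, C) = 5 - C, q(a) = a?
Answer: -228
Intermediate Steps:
n(J, o) = 11*J (n(J, o) = J*(5 + 6) = J*11 = 11*J)
(n(10, L(-5, 1)) - 34)*(-3) = (11*10 - 34)*(-3) = (110 - 34)*(-3) = 76*(-3) = -228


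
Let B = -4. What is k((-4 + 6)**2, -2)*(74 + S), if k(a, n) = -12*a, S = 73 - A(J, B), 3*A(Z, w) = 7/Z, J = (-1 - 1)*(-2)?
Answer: -7028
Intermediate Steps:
J = 4 (J = -2*(-2) = 4)
A(Z, w) = 7/(3*Z) (A(Z, w) = (7/Z)/3 = 7/(3*Z))
S = 869/12 (S = 73 - 7/(3*4) = 73 - 1*7/12 = 73 - 7/12 = 869/12 ≈ 72.417)
k((-4 + 6)**2, -2)*(74 + S) = (-12*(-4 + 6)**2)*(74 + 869/12) = -12*2**2*(1757/12) = -12*4*(1757/12) = -48*1757/12 = -7028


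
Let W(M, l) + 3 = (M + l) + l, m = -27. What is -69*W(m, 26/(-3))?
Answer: 3266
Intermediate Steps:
W(M, l) = -3 + M + 2*l (W(M, l) = -3 + ((M + l) + l) = -3 + (M + 2*l) = -3 + M + 2*l)
-69*W(m, 26/(-3)) = -69*(-3 - 27 + 2*(26/(-3))) = -69*(-3 - 27 + 2*(26*(-⅓))) = -69*(-3 - 27 + 2*(-26/3)) = -69*(-3 - 27 - 52/3) = -69*(-142/3) = 3266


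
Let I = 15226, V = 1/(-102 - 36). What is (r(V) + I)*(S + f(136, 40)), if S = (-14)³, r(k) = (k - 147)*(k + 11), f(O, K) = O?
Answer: -168990944380/4761 ≈ -3.5495e+7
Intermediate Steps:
V = -1/138 (V = 1/(-138) = -1/138 ≈ -0.0072464)
r(k) = (-147 + k)*(11 + k)
S = -2744
(r(V) + I)*(S + f(136, 40)) = ((-1617 + (-1/138)² - 136*(-1/138)) + 15226)*(-2744 + 136) = ((-1617 + 1/19044 + 68/69) + 15226)*(-2608) = (-30775379/19044 + 15226)*(-2608) = (259188565/19044)*(-2608) = -168990944380/4761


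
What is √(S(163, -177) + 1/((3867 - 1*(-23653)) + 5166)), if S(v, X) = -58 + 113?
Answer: √58760635466/32686 ≈ 7.4162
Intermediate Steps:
S(v, X) = 55
√(S(163, -177) + 1/((3867 - 1*(-23653)) + 5166)) = √(55 + 1/((3867 - 1*(-23653)) + 5166)) = √(55 + 1/((3867 + 23653) + 5166)) = √(55 + 1/(27520 + 5166)) = √(55 + 1/32686) = √(1797731/32686) = √58760635466/32686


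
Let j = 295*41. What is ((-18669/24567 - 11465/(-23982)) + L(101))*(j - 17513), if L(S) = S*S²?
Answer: -26101771448581713/4675919 ≈ -5.5822e+9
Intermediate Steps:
j = 12095
L(S) = S³
((-18669/24567 - 11465/(-23982)) + L(101))*(j - 17513) = ((-18669/24567 - 11465/(-23982)) + 101³)*(12095 - 17513) = ((-18669*1/24567 - 11465*(-1/23982)) + 1030301)*(-5418) = ((-6223/8189 + 11465/23982) + 1030301)*(-5418) = (-55353101/196388598 + 1030301)*(-5418) = (202339313554897/196388598)*(-5418) = -26101771448581713/4675919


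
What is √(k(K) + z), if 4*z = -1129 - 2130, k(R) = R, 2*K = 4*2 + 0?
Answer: I*√3243/2 ≈ 28.474*I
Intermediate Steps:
K = 4 (K = (4*2 + 0)/2 = (8 + 0)/2 = (½)*8 = 4)
z = -3259/4 (z = (-1129 - 2130)/4 = (¼)*(-3259) = -3259/4 ≈ -814.75)
√(k(K) + z) = √(4 - 3259/4) = √(-3243/4) = I*√3243/2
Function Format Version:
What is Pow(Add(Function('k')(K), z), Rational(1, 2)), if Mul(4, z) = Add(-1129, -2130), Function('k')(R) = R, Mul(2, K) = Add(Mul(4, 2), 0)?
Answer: Mul(Rational(1, 2), I, Pow(3243, Rational(1, 2))) ≈ Mul(28.474, I)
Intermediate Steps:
K = 4 (K = Mul(Rational(1, 2), Add(Mul(4, 2), 0)) = Mul(Rational(1, 2), Add(8, 0)) = Mul(Rational(1, 2), 8) = 4)
z = Rational(-3259, 4) (z = Mul(Rational(1, 4), Add(-1129, -2130)) = Mul(Rational(1, 4), -3259) = Rational(-3259, 4) ≈ -814.75)
Pow(Add(Function('k')(K), z), Rational(1, 2)) = Pow(Add(4, Rational(-3259, 4)), Rational(1, 2)) = Pow(Rational(-3243, 4), Rational(1, 2)) = Mul(Rational(1, 2), I, Pow(3243, Rational(1, 2)))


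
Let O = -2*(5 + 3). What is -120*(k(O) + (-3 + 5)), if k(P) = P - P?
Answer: -240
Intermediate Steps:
O = -16 (O = -2*8 = -16)
k(P) = 0
-120*(k(O) + (-3 + 5)) = -120*(0 + (-3 + 5)) = -120*(0 + 2) = -120*2 = -240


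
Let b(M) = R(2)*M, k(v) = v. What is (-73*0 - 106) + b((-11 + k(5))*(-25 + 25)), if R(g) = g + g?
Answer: -106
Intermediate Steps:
R(g) = 2*g
b(M) = 4*M (b(M) = (2*2)*M = 4*M)
(-73*0 - 106) + b((-11 + k(5))*(-25 + 25)) = (-73*0 - 106) + 4*((-11 + 5)*(-25 + 25)) = (0 - 106) + 4*(-6*0) = -106 + 4*0 = -106 + 0 = -106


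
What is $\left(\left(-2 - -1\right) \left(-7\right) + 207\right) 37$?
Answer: $7918$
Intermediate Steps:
$\left(\left(-2 - -1\right) \left(-7\right) + 207\right) 37 = \left(\left(-2 + 1\right) \left(-7\right) + 207\right) 37 = \left(\left(-1\right) \left(-7\right) + 207\right) 37 = \left(7 + 207\right) 37 = 214 \cdot 37 = 7918$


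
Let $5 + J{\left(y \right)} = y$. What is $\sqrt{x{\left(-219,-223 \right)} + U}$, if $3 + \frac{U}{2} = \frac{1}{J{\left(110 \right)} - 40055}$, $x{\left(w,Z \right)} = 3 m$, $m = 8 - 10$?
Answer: $\frac{11 i \sqrt{1582819}}{3995} \approx 3.4641 i$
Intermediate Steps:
$J{\left(y \right)} = -5 + y$
$m = -2$ ($m = 8 - 10 = -2$)
$x{\left(w,Z \right)} = -6$ ($x{\left(w,Z \right)} = 3 \left(-2\right) = -6$)
$U = - \frac{119851}{19975}$ ($U = -6 + \frac{2}{\left(-5 + 110\right) - 40055} = -6 + \frac{2}{105 - 40055} = -6 + \frac{2}{-39950} = -6 + 2 \left(- \frac{1}{39950}\right) = -6 - \frac{1}{19975} = - \frac{119851}{19975} \approx -6.0$)
$\sqrt{x{\left(-219,-223 \right)} + U} = \sqrt{-6 - \frac{119851}{19975}} = \sqrt{- \frac{239701}{19975}} = \frac{11 i \sqrt{1582819}}{3995}$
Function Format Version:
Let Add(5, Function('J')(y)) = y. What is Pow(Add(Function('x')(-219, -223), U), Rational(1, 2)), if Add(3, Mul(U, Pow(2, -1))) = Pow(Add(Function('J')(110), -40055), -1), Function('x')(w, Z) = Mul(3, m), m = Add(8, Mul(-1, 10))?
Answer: Mul(Rational(11, 3995), I, Pow(1582819, Rational(1, 2))) ≈ Mul(3.4641, I)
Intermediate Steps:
Function('J')(y) = Add(-5, y)
m = -2 (m = Add(8, -10) = -2)
Function('x')(w, Z) = -6 (Function('x')(w, Z) = Mul(3, -2) = -6)
U = Rational(-119851, 19975) (U = Add(-6, Mul(2, Pow(Add(Add(-5, 110), -40055), -1))) = Add(-6, Mul(2, Pow(Add(105, -40055), -1))) = Add(-6, Mul(2, Pow(-39950, -1))) = Add(-6, Mul(2, Rational(-1, 39950))) = Add(-6, Rational(-1, 19975)) = Rational(-119851, 19975) ≈ -6.0000)
Pow(Add(Function('x')(-219, -223), U), Rational(1, 2)) = Pow(Add(-6, Rational(-119851, 19975)), Rational(1, 2)) = Pow(Rational(-239701, 19975), Rational(1, 2)) = Mul(Rational(11, 3995), I, Pow(1582819, Rational(1, 2)))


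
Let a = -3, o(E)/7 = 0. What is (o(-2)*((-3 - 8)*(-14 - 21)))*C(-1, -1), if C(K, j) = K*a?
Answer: 0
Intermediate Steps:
o(E) = 0 (o(E) = 7*0 = 0)
C(K, j) = -3*K (C(K, j) = K*(-3) = -3*K)
(o(-2)*((-3 - 8)*(-14 - 21)))*C(-1, -1) = (0*((-3 - 8)*(-14 - 21)))*(-3*(-1)) = (0*(-11*(-35)))*3 = (0*385)*3 = 0*3 = 0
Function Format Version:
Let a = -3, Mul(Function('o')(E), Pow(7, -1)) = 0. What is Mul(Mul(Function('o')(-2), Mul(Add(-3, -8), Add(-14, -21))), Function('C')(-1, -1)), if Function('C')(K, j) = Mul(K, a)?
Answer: 0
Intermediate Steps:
Function('o')(E) = 0 (Function('o')(E) = Mul(7, 0) = 0)
Function('C')(K, j) = Mul(-3, K) (Function('C')(K, j) = Mul(K, -3) = Mul(-3, K))
Mul(Mul(Function('o')(-2), Mul(Add(-3, -8), Add(-14, -21))), Function('C')(-1, -1)) = Mul(Mul(0, Mul(Add(-3, -8), Add(-14, -21))), Mul(-3, -1)) = Mul(Mul(0, Mul(-11, -35)), 3) = Mul(Mul(0, 385), 3) = Mul(0, 3) = 0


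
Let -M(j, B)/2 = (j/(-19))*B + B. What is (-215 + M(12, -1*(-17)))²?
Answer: 18688329/361 ≈ 51768.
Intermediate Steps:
M(j, B) = -2*B + 2*B*j/19 (M(j, B) = -2*((j/(-19))*B + B) = -2*((-j/19)*B + B) = -2*(-B*j/19 + B) = -2*(B - B*j/19) = -2*B + 2*B*j/19)
(-215 + M(12, -1*(-17)))² = (-215 + 2*(-1*(-17))*(-19 + 12)/19)² = (-215 + (2/19)*17*(-7))² = (-215 - 238/19)² = (-4323/19)² = 18688329/361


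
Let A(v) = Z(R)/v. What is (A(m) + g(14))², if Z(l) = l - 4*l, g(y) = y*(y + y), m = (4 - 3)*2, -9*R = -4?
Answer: 1378276/9 ≈ 1.5314e+5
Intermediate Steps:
R = 4/9 (R = -⅑*(-4) = 4/9 ≈ 0.44444)
m = 2 (m = 1*2 = 2)
g(y) = 2*y² (g(y) = y*(2*y) = 2*y²)
Z(l) = -3*l
A(v) = -4/(3*v) (A(v) = (-3*4/9)/v = -4/(3*v))
(A(m) + g(14))² = (-4/3/2 + 2*14²)² = (-4/3*½ + 2*196)² = (-⅔ + 392)² = (1174/3)² = 1378276/9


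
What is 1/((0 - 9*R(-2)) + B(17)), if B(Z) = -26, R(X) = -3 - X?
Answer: -1/17 ≈ -0.058824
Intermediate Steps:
1/((0 - 9*R(-2)) + B(17)) = 1/((0 - 9*(-3 - 1*(-2))) - 26) = 1/((0 - 9*(-3 + 2)) - 26) = 1/((0 - 9*(-1)) - 26) = 1/((0 + 9) - 26) = 1/(9 - 26) = 1/(-17) = -1/17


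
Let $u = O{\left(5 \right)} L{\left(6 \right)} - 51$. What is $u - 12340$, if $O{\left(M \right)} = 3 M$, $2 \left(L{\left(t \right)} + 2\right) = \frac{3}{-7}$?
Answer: $- \frac{173939}{14} \approx -12424.0$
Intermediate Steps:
$L{\left(t \right)} = - \frac{31}{14}$ ($L{\left(t \right)} = -2 + \frac{3 \frac{1}{-7}}{2} = -2 + \frac{3 \left(- \frac{1}{7}\right)}{2} = -2 + \frac{1}{2} \left(- \frac{3}{7}\right) = -2 - \frac{3}{14} = - \frac{31}{14}$)
$u = - \frac{1179}{14}$ ($u = 3 \cdot 5 \left(- \frac{31}{14}\right) - 51 = 15 \left(- \frac{31}{14}\right) - 51 = - \frac{465}{14} - 51 = - \frac{1179}{14} \approx -84.214$)
$u - 12340 = - \frac{1179}{14} - 12340 = - \frac{173939}{14}$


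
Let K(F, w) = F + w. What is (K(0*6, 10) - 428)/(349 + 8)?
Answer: -418/357 ≈ -1.1709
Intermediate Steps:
(K(0*6, 10) - 428)/(349 + 8) = ((0*6 + 10) - 428)/(349 + 8) = ((0 + 10) - 428)/357 = (10 - 428)*(1/357) = -418*1/357 = -418/357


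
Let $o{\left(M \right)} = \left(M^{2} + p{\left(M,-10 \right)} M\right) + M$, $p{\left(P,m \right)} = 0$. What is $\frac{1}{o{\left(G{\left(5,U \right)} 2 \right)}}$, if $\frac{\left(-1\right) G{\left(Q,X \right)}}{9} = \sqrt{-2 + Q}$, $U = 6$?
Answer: $\frac{1}{971} + \frac{\sqrt{3}}{52434} \approx 0.0010629$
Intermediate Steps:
$G{\left(Q,X \right)} = - 9 \sqrt{-2 + Q}$
$o{\left(M \right)} = M + M^{2}$ ($o{\left(M \right)} = \left(M^{2} + 0 M\right) + M = \left(M^{2} + 0\right) + M = M^{2} + M = M + M^{2}$)
$\frac{1}{o{\left(G{\left(5,U \right)} 2 \right)}} = \frac{1}{- 9 \sqrt{-2 + 5} \cdot 2 \left(1 + - 9 \sqrt{-2 + 5} \cdot 2\right)} = \frac{1}{- 9 \sqrt{3} \cdot 2 \left(1 + - 9 \sqrt{3} \cdot 2\right)} = \frac{1}{- 18 \sqrt{3} \left(1 - 18 \sqrt{3}\right)} = \frac{1}{\left(-18\right) \sqrt{3} \left(1 - 18 \sqrt{3}\right)} = - \frac{\sqrt{3}}{54 \left(1 - 18 \sqrt{3}\right)}$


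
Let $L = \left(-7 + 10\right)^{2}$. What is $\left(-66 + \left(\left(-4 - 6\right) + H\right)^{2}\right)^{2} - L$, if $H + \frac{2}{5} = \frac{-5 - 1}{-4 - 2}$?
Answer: $\frac{306856}{625} \approx 490.97$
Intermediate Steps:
$H = \frac{3}{5}$ ($H = - \frac{2}{5} + \frac{-5 - 1}{-4 - 2} = - \frac{2}{5} - \frac{6}{-6} = - \frac{2}{5} - -1 = - \frac{2}{5} + 1 = \frac{3}{5} \approx 0.6$)
$L = 9$ ($L = 3^{2} = 9$)
$\left(-66 + \left(\left(-4 - 6\right) + H\right)^{2}\right)^{2} - L = \left(-66 + \left(\left(-4 - 6\right) + \frac{3}{5}\right)^{2}\right)^{2} - 9 = \left(-66 + \left(-10 + \frac{3}{5}\right)^{2}\right)^{2} - 9 = \left(-66 + \left(- \frac{47}{5}\right)^{2}\right)^{2} - 9 = \left(-66 + \frac{2209}{25}\right)^{2} - 9 = \left(\frac{559}{25}\right)^{2} - 9 = \frac{312481}{625} - 9 = \frac{306856}{625}$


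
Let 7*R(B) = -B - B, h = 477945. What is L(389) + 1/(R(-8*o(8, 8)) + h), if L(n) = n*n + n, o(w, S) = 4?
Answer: 507572961097/3345679 ≈ 1.5171e+5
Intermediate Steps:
L(n) = n + n² (L(n) = n² + n = n + n²)
R(B) = -2*B/7 (R(B) = (-B - B)/7 = (-2*B)/7 = -2*B/7)
L(389) + 1/(R(-8*o(8, 8)) + h) = 389*(1 + 389) + 1/(-(-16)*4/7 + 477945) = 389*390 + 1/(-2/7*(-32) + 477945) = 151710 + 1/(64/7 + 477945) = 151710 + 1/(3345679/7) = 151710 + 7/3345679 = 507572961097/3345679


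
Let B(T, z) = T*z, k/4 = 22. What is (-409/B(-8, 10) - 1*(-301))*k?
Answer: 269379/10 ≈ 26938.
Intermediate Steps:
k = 88 (k = 4*22 = 88)
(-409/B(-8, 10) - 1*(-301))*k = (-409/((-8*10)) - 1*(-301))*88 = (-409/(-80) + 301)*88 = (-409*(-1/80) + 301)*88 = (409/80 + 301)*88 = (24489/80)*88 = 269379/10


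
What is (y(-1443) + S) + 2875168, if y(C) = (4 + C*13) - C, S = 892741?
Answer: 3750597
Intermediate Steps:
y(C) = 4 + 12*C (y(C) = (4 + 13*C) - C = 4 + 12*C)
(y(-1443) + S) + 2875168 = ((4 + 12*(-1443)) + 892741) + 2875168 = ((4 - 17316) + 892741) + 2875168 = (-17312 + 892741) + 2875168 = 875429 + 2875168 = 3750597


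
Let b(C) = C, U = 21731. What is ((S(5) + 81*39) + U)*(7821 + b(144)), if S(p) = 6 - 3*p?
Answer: 198177165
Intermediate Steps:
((S(5) + 81*39) + U)*(7821 + b(144)) = (((6 - 3*5) + 81*39) + 21731)*(7821 + 144) = (((6 - 15) + 3159) + 21731)*7965 = ((-9 + 3159) + 21731)*7965 = (3150 + 21731)*7965 = 24881*7965 = 198177165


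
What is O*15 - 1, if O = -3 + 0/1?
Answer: -46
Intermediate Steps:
O = -3 (O = -3 + 0*1 = -3 + 0 = -3)
O*15 - 1 = -3*15 - 1 = -45 - 1 = -46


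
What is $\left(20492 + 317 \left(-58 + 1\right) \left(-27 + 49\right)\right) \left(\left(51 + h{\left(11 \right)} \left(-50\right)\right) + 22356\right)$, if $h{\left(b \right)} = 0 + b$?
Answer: $-8240657282$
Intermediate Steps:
$h{\left(b \right)} = b$
$\left(20492 + 317 \left(-58 + 1\right) \left(-27 + 49\right)\right) \left(\left(51 + h{\left(11 \right)} \left(-50\right)\right) + 22356\right) = \left(20492 + 317 \left(-58 + 1\right) \left(-27 + 49\right)\right) \left(\left(51 + 11 \left(-50\right)\right) + 22356\right) = \left(20492 + 317 \left(\left(-57\right) 22\right)\right) \left(\left(51 - 550\right) + 22356\right) = \left(20492 + 317 \left(-1254\right)\right) \left(-499 + 22356\right) = \left(20492 - 397518\right) 21857 = \left(-377026\right) 21857 = -8240657282$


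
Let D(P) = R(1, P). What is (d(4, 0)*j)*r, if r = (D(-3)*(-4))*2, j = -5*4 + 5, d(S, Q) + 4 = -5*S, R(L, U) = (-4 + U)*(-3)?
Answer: -60480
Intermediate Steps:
R(L, U) = 12 - 3*U
D(P) = 12 - 3*P
d(S, Q) = -4 - 5*S
j = -15 (j = -20 + 5 = -15)
r = -168 (r = ((12 - 3*(-3))*(-4))*2 = ((12 + 9)*(-4))*2 = (21*(-4))*2 = -84*2 = -168)
(d(4, 0)*j)*r = ((-4 - 5*4)*(-15))*(-168) = ((-4 - 20)*(-15))*(-168) = -24*(-15)*(-168) = 360*(-168) = -60480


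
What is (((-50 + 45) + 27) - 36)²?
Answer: 196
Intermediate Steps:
(((-50 + 45) + 27) - 36)² = ((-5 + 27) - 36)² = (22 - 36)² = (-14)² = 196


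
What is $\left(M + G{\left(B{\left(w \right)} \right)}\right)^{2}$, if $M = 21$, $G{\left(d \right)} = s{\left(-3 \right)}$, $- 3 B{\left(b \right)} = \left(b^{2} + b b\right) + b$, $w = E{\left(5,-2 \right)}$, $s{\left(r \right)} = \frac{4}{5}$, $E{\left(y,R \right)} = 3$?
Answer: $\frac{11881}{25} \approx 475.24$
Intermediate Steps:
$s{\left(r \right)} = \frac{4}{5}$ ($s{\left(r \right)} = 4 \cdot \frac{1}{5} = \frac{4}{5}$)
$w = 3$
$B{\left(b \right)} = - \frac{2 b^{2}}{3} - \frac{b}{3}$ ($B{\left(b \right)} = - \frac{\left(b^{2} + b b\right) + b}{3} = - \frac{\left(b^{2} + b^{2}\right) + b}{3} = - \frac{2 b^{2} + b}{3} = - \frac{b + 2 b^{2}}{3} = - \frac{2 b^{2}}{3} - \frac{b}{3}$)
$G{\left(d \right)} = \frac{4}{5}$
$\left(M + G{\left(B{\left(w \right)} \right)}\right)^{2} = \left(21 + \frac{4}{5}\right)^{2} = \left(\frac{109}{5}\right)^{2} = \frac{11881}{25}$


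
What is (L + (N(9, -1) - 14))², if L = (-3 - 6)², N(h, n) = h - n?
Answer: 5929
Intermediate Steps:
L = 81 (L = (-9)² = 81)
(L + (N(9, -1) - 14))² = (81 + ((9 - 1*(-1)) - 14))² = (81 + ((9 + 1) - 14))² = (81 + (10 - 14))² = (81 - 4)² = 77² = 5929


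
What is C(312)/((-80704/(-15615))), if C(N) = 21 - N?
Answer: -46845/832 ≈ -56.304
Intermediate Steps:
C(312)/((-80704/(-15615))) = (21 - 1*312)/((-80704/(-15615))) = (21 - 312)/((-80704*(-1/15615))) = -291/80704/15615 = -291*15615/80704 = -46845/832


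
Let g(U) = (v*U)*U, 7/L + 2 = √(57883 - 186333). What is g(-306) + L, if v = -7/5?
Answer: -42097715639/321135 - 35*I*√5138/128454 ≈ -1.3109e+5 - 0.019531*I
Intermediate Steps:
v = -7/5 (v = -7*⅕ = -7/5 ≈ -1.4000)
L = 7/(-2 + 5*I*√5138) (L = 7/(-2 + √(57883 - 186333)) = 7/(-2 + √(-128450)) = 7/(-2 + 5*I*√5138) ≈ -0.00010899 - 0.019531*I)
g(U) = -7*U²/5 (g(U) = (-7*U/5)*U = -7*U²/5)
g(-306) + L = -7/5*(-306)² + (-7/64227 - 35*I*√5138/128454) = -7/5*93636 + (-7/64227 - 35*I*√5138/128454) = -655452/5 + (-7/64227 - 35*I*√5138/128454) = -42097715639/321135 - 35*I*√5138/128454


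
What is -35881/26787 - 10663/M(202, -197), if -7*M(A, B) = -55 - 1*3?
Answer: -2001489565/1553646 ≈ -1288.3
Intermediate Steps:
M(A, B) = 58/7 (M(A, B) = -(-55 - 1*3)/7 = -(-55 - 3)/7 = -⅐*(-58) = 58/7)
-35881/26787 - 10663/M(202, -197) = -35881/26787 - 10663/58/7 = -35881*1/26787 - 10663*7/58 = -35881/26787 - 74641/58 = -2001489565/1553646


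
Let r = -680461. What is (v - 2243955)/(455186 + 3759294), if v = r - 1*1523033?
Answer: -4447449/4214480 ≈ -1.0553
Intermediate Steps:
v = -2203494 (v = -680461 - 1*1523033 = -680461 - 1523033 = -2203494)
(v - 2243955)/(455186 + 3759294) = (-2203494 - 2243955)/(455186 + 3759294) = -4447449/4214480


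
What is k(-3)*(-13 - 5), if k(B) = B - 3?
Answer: 108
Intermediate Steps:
k(B) = -3 + B
k(-3)*(-13 - 5) = (-3 - 3)*(-13 - 5) = -6*(-18) = 108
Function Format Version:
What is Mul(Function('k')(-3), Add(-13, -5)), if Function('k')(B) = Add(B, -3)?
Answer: 108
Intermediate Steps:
Function('k')(B) = Add(-3, B)
Mul(Function('k')(-3), Add(-13, -5)) = Mul(Add(-3, -3), Add(-13, -5)) = Mul(-6, -18) = 108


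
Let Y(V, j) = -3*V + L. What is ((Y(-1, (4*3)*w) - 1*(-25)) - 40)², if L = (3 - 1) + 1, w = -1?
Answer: 81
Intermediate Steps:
L = 3 (L = 2 + 1 = 3)
Y(V, j) = 3 - 3*V (Y(V, j) = -3*V + 3 = 3 - 3*V)
((Y(-1, (4*3)*w) - 1*(-25)) - 40)² = (((3 - 3*(-1)) - 1*(-25)) - 40)² = (((3 + 3) + 25) - 40)² = ((6 + 25) - 40)² = (31 - 40)² = (-9)² = 81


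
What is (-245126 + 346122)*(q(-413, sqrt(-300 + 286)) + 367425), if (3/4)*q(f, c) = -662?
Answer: 111057928492/3 ≈ 3.7019e+10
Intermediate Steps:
q(f, c) = -2648/3 (q(f, c) = (4/3)*(-662) = -2648/3)
(-245126 + 346122)*(q(-413, sqrt(-300 + 286)) + 367425) = (-245126 + 346122)*(-2648/3 + 367425) = 100996*(1099627/3) = 111057928492/3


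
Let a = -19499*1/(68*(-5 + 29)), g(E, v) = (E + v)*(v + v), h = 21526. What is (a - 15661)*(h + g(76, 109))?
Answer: -2908397599/3 ≈ -9.6947e+8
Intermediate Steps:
g(E, v) = 2*v*(E + v) (g(E, v) = (E + v)*(2*v) = 2*v*(E + v))
a = -1147/96 (a = -19499/(24*68) = -19499/1632 = -19499*1/1632 = -1147/96 ≈ -11.948)
(a - 15661)*(h + g(76, 109)) = (-1147/96 - 15661)*(21526 + 2*109*(76 + 109)) = -1504603*(21526 + 2*109*185)/96 = -1504603*(21526 + 40330)/96 = -1504603/96*61856 = -2908397599/3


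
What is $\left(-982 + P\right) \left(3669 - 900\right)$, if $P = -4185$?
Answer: $-14307423$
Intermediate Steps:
$\left(-982 + P\right) \left(3669 - 900\right) = \left(-982 - 4185\right) \left(3669 - 900\right) = \left(-5167\right) 2769 = -14307423$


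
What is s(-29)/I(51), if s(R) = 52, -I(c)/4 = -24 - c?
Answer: 13/75 ≈ 0.17333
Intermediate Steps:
I(c) = 96 + 4*c (I(c) = -4*(-24 - c) = 96 + 4*c)
s(-29)/I(51) = 52/(96 + 4*51) = 52/(96 + 204) = 52/300 = 52*(1/300) = 13/75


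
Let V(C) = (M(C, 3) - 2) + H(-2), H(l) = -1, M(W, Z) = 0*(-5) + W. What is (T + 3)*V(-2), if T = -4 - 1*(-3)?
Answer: -10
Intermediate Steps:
M(W, Z) = W (M(W, Z) = 0 + W = W)
V(C) = -3 + C (V(C) = (C - 2) - 1 = (-2 + C) - 1 = -3 + C)
T = -1 (T = -4 + 3 = -1)
(T + 3)*V(-2) = (-1 + 3)*(-3 - 2) = 2*(-5) = -10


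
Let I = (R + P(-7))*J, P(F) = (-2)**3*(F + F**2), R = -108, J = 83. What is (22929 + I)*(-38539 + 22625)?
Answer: 221570622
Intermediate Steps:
P(F) = -8*F - 8*F**2 (P(F) = -8*(F + F**2) = -8*F - 8*F**2)
I = -36852 (I = (-108 - 8*(-7)*(1 - 7))*83 = (-108 - 8*(-7)*(-6))*83 = (-108 - 336)*83 = -444*83 = -36852)
(22929 + I)*(-38539 + 22625) = (22929 - 36852)*(-38539 + 22625) = -13923*(-15914) = 221570622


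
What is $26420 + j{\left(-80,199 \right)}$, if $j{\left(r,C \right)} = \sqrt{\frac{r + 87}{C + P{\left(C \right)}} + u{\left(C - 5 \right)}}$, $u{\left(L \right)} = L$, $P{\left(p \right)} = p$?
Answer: $26420 + \frac{\sqrt{30733162}}{398} \approx 26434.0$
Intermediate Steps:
$j{\left(r,C \right)} = \sqrt{-5 + C + \frac{87 + r}{2 C}}$ ($j{\left(r,C \right)} = \sqrt{\frac{r + 87}{C + C} + \left(C - 5\right)} = \sqrt{\frac{87 + r}{2 C} + \left(-5 + C\right)} = \sqrt{-5 + C + \frac{87 + r}{2 C}}$)
$26420 + j{\left(-80,199 \right)} = 26420 + \frac{\sqrt{2} \sqrt{\frac{87 - 80 + 2 \cdot 199 \left(-5 + 199\right)}{199}}}{2} = 26420 + \frac{\sqrt{2} \sqrt{\frac{87 - 80 + 2 \cdot 199 \cdot 194}{199}}}{2} = 26420 + \frac{\sqrt{2} \sqrt{\frac{87 - 80 + 77212}{199}}}{2} = 26420 + \frac{\sqrt{2} \sqrt{\frac{1}{199} \cdot 77219}}{2} = 26420 + \frac{\sqrt{2} \sqrt{\frac{77219}{199}}}{2} = 26420 + \frac{\sqrt{2} \frac{\sqrt{15366581}}{199}}{2} = 26420 + \frac{\sqrt{30733162}}{398}$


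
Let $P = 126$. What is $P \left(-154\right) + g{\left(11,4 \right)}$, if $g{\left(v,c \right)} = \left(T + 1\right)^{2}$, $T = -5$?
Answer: $-19388$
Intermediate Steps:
$g{\left(v,c \right)} = 16$ ($g{\left(v,c \right)} = \left(-5 + 1\right)^{2} = \left(-4\right)^{2} = 16$)
$P \left(-154\right) + g{\left(11,4 \right)} = 126 \left(-154\right) + 16 = -19404 + 16 = -19388$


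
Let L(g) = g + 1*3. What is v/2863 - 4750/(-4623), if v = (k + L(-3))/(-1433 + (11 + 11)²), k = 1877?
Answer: 12897010879/12560630901 ≈ 1.0268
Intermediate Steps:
L(g) = 3 + g (L(g) = g + 3 = 3 + g)
v = -1877/949 (v = (1877 + (3 - 3))/(-1433 + (11 + 11)²) = (1877 + 0)/(-1433 + 22²) = 1877/(-1433 + 484) = 1877/(-949) = 1877*(-1/949) = -1877/949 ≈ -1.9779)
v/2863 - 4750/(-4623) = -1877/949/2863 - 4750/(-4623) = -1877/949*1/2863 - 4750*(-1/4623) = -1877/2716987 + 4750/4623 = 12897010879/12560630901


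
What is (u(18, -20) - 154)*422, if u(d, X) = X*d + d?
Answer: -209312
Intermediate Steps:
u(d, X) = d + X*d
(u(18, -20) - 154)*422 = (18*(1 - 20) - 154)*422 = (18*(-19) - 154)*422 = (-342 - 154)*422 = -496*422 = -209312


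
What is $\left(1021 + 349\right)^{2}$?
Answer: $1876900$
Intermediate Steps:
$\left(1021 + 349\right)^{2} = 1370^{2} = 1876900$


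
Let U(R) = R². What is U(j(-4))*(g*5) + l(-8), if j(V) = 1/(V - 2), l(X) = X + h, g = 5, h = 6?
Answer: -47/36 ≈ -1.3056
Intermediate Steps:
l(X) = 6 + X (l(X) = X + 6 = 6 + X)
j(V) = 1/(-2 + V)
U(j(-4))*(g*5) + l(-8) = (1/(-2 - 4))²*(5*5) + (6 - 8) = (1/(-6))²*25 - 2 = (-⅙)²*25 - 2 = (1/36)*25 - 2 = 25/36 - 2 = -47/36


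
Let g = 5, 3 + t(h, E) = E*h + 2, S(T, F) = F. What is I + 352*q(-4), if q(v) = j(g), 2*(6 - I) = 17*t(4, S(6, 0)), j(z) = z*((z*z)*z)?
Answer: 440029/2 ≈ 2.2001e+5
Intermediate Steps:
t(h, E) = -1 + E*h (t(h, E) = -3 + (E*h + 2) = -3 + (2 + E*h) = -1 + E*h)
j(z) = z**4 (j(z) = z*(z**2*z) = z*z**3 = z**4)
I = 29/2 (I = 6 - 17*(-1 + 0*4)/2 = 6 - 17*(-1 + 0)/2 = 6 - 17*(-1)/2 = 6 - 1/2*(-17) = 6 + 17/2 = 29/2 ≈ 14.500)
q(v) = 625 (q(v) = 5**4 = 625)
I + 352*q(-4) = 29/2 + 352*625 = 29/2 + 220000 = 440029/2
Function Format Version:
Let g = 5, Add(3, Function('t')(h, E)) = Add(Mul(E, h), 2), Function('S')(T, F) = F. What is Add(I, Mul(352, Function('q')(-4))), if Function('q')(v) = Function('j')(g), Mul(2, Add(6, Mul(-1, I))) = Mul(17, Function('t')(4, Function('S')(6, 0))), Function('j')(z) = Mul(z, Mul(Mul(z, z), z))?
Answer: Rational(440029, 2) ≈ 2.2001e+5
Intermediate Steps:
Function('t')(h, E) = Add(-1, Mul(E, h)) (Function('t')(h, E) = Add(-3, Add(Mul(E, h), 2)) = Add(-3, Add(2, Mul(E, h))) = Add(-1, Mul(E, h)))
Function('j')(z) = Pow(z, 4) (Function('j')(z) = Mul(z, Mul(Pow(z, 2), z)) = Mul(z, Pow(z, 3)) = Pow(z, 4))
I = Rational(29, 2) (I = Add(6, Mul(Rational(-1, 2), Mul(17, Add(-1, Mul(0, 4))))) = Add(6, Mul(Rational(-1, 2), Mul(17, Add(-1, 0)))) = Add(6, Mul(Rational(-1, 2), Mul(17, -1))) = Add(6, Mul(Rational(-1, 2), -17)) = Add(6, Rational(17, 2)) = Rational(29, 2) ≈ 14.500)
Function('q')(v) = 625 (Function('q')(v) = Pow(5, 4) = 625)
Add(I, Mul(352, Function('q')(-4))) = Add(Rational(29, 2), Mul(352, 625)) = Add(Rational(29, 2), 220000) = Rational(440029, 2)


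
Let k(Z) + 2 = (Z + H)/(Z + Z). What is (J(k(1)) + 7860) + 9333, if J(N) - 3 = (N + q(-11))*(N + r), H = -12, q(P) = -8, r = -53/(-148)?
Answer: 5122783/296 ≈ 17307.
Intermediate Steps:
r = 53/148 (r = -53*(-1/148) = 53/148 ≈ 0.35811)
k(Z) = -2 + (-12 + Z)/(2*Z) (k(Z) = -2 + (Z - 12)/(Z + Z) = -2 + (-12 + Z)/((2*Z)) = -2 + (-12 + Z)*(1/(2*Z)) = -2 + (-12 + Z)/(2*Z))
J(N) = 3 + (-8 + N)*(53/148 + N) (J(N) = 3 + (N - 8)*(N + 53/148) = 3 + (-8 + N)*(53/148 + N))
(J(k(1)) + 7860) + 9333 = ((5/37 + (-3/2 - 6/1)**2 - 1131*(-3/2 - 6/1)/148) + 7860) + 9333 = ((5/37 + (-3/2 - 6*1)**2 - 1131*(-3/2 - 6*1)/148) + 7860) + 9333 = ((5/37 + (-3/2 - 6)**2 - 1131*(-3/2 - 6)/148) + 7860) + 9333 = ((5/37 + (-15/2)**2 - 1131/148*(-15/2)) + 7860) + 9333 = ((5/37 + 225/4 + 16965/296) + 7860) + 9333 = (33655/296 + 7860) + 9333 = 2360215/296 + 9333 = 5122783/296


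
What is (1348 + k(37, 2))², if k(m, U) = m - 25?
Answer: 1849600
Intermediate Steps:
k(m, U) = -25 + m
(1348 + k(37, 2))² = (1348 + (-25 + 37))² = (1348 + 12)² = 1360² = 1849600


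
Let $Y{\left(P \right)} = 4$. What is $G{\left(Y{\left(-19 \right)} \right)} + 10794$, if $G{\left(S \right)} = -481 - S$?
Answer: $10309$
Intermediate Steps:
$G{\left(Y{\left(-19 \right)} \right)} + 10794 = \left(-481 - 4\right) + 10794 = -485 + 10794 = 10309$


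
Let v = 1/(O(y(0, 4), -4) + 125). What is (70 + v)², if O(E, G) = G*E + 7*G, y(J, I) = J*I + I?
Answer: 32160241/6561 ≈ 4901.7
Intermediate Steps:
y(J, I) = I + I*J (y(J, I) = I*J + I = I + I*J)
O(E, G) = 7*G + E*G (O(E, G) = E*G + 7*G = 7*G + E*G)
v = 1/81 (v = 1/(-4*(7 + 4*(1 + 0)) + 125) = 1/(-4*(7 + 4*1) + 125) = 1/(-4*(7 + 4) + 125) = 1/(-4*11 + 125) = 1/(-44 + 125) = 1/81 ≈ 0.012346)
(70 + v)² = (70 + 1/81)² = (5671/81)² = 32160241/6561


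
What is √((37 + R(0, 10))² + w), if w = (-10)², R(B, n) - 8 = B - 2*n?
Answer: 5*√29 ≈ 26.926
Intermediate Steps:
R(B, n) = 8 + B - 2*n (R(B, n) = 8 + (B - 2*n) = 8 + B - 2*n)
w = 100
√((37 + R(0, 10))² + w) = √((37 + (8 + 0 - 2*10))² + 100) = √((37 + (8 + 0 - 20))² + 100) = √((37 - 12)² + 100) = √(25² + 100) = √(625 + 100) = √725 = 5*√29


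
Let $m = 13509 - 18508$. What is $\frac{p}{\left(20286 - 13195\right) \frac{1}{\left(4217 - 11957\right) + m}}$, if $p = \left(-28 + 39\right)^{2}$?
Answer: $- \frac{1541419}{7091} \approx -217.38$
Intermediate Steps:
$m = -4999$ ($m = 13509 - 18508 = -4999$)
$p = 121$ ($p = 11^{2} = 121$)
$\frac{p}{\left(20286 - 13195\right) \frac{1}{\left(4217 - 11957\right) + m}} = \frac{121}{\left(20286 - 13195\right) \frac{1}{\left(4217 - 11957\right) - 4999}} = \frac{121}{7091 \frac{1}{\left(4217 - 11957\right) - 4999}} = \frac{121}{7091 \frac{1}{-7740 - 4999}} = \frac{121}{7091 \frac{1}{-12739}} = \frac{121}{7091 \left(- \frac{1}{12739}\right)} = \frac{121}{- \frac{7091}{12739}} = 121 \left(- \frac{12739}{7091}\right) = - \frac{1541419}{7091}$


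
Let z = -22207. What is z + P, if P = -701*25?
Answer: -39732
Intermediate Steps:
P = -17525
z + P = -22207 - 17525 = -39732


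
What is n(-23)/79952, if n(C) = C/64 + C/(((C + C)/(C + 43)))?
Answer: 617/5116928 ≈ 0.00012058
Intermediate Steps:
n(C) = 43/2 + 33*C/64 (n(C) = C*(1/64) + C/(((2*C)/(43 + C))) = C/64 + C/((2*C/(43 + C))) = C/64 + C*((43 + C)/(2*C)) = C/64 + (43/2 + C/2) = 43/2 + 33*C/64)
n(-23)/79952 = (43/2 + (33/64)*(-23))/79952 = (43/2 - 759/64)*(1/79952) = (617/64)*(1/79952) = 617/5116928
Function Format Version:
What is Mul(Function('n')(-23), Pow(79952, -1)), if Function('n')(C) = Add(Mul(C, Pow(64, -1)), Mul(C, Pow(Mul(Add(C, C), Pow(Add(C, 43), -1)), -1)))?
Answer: Rational(617, 5116928) ≈ 0.00012058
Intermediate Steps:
Function('n')(C) = Add(Rational(43, 2), Mul(Rational(33, 64), C)) (Function('n')(C) = Add(Mul(C, Rational(1, 64)), Mul(C, Pow(Mul(Mul(2, C), Pow(Add(43, C), -1)), -1))) = Add(Mul(Rational(1, 64), C), Mul(C, Pow(Mul(2, C, Pow(Add(43, C), -1)), -1))) = Add(Mul(Rational(1, 64), C), Mul(C, Mul(Rational(1, 2), Pow(C, -1), Add(43, C)))) = Add(Mul(Rational(1, 64), C), Add(Rational(43, 2), Mul(Rational(1, 2), C))) = Add(Rational(43, 2), Mul(Rational(33, 64), C)))
Mul(Function('n')(-23), Pow(79952, -1)) = Mul(Add(Rational(43, 2), Mul(Rational(33, 64), -23)), Pow(79952, -1)) = Mul(Add(Rational(43, 2), Rational(-759, 64)), Rational(1, 79952)) = Mul(Rational(617, 64), Rational(1, 79952)) = Rational(617, 5116928)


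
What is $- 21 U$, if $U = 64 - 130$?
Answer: $1386$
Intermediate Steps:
$U = -66$
$- 21 U = \left(-21\right) \left(-66\right) = 1386$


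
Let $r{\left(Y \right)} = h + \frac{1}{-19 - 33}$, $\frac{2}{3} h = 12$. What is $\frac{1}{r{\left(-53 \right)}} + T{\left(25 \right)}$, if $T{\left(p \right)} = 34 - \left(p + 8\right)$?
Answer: $\frac{987}{935} \approx 1.0556$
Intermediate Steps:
$T{\left(p \right)} = 26 - p$ ($T{\left(p \right)} = 34 - \left(8 + p\right) = 26 - p$)
$h = 18$ ($h = \frac{3}{2} \cdot 12 = 18$)
$r{\left(Y \right)} = \frac{935}{52}$ ($r{\left(Y \right)} = 18 + \frac{1}{-19 - 33} = 18 + \frac{1}{-52} = 18 - \frac{1}{52} = \frac{935}{52}$)
$\frac{1}{r{\left(-53 \right)}} + T{\left(25 \right)} = \frac{1}{\frac{935}{52}} + \left(26 - 25\right) = \frac{52}{935} + \left(26 - 25\right) = \frac{52}{935} + 1 = \frac{987}{935}$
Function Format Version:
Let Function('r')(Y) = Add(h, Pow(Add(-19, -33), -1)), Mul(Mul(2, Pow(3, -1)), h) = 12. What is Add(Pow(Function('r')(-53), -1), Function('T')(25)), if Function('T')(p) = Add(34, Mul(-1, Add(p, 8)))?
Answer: Rational(987, 935) ≈ 1.0556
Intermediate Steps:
Function('T')(p) = Add(26, Mul(-1, p)) (Function('T')(p) = Add(34, Mul(-1, Add(8, p))) = Add(34, Add(-8, Mul(-1, p))) = Add(26, Mul(-1, p)))
h = 18 (h = Mul(Rational(3, 2), 12) = 18)
Function('r')(Y) = Rational(935, 52) (Function('r')(Y) = Add(18, Pow(Add(-19, -33), -1)) = Add(18, Pow(-52, -1)) = Add(18, Rational(-1, 52)) = Rational(935, 52))
Add(Pow(Function('r')(-53), -1), Function('T')(25)) = Add(Pow(Rational(935, 52), -1), Add(26, Mul(-1, 25))) = Add(Rational(52, 935), Add(26, -25)) = Add(Rational(52, 935), 1) = Rational(987, 935)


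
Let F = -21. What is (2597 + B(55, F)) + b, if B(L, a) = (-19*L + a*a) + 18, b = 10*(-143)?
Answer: 581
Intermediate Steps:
b = -1430
B(L, a) = 18 + a² - 19*L (B(L, a) = (-19*L + a²) + 18 = (a² - 19*L) + 18 = 18 + a² - 19*L)
(2597 + B(55, F)) + b = (2597 + (18 + (-21)² - 19*55)) - 1430 = (2597 + (18 + 441 - 1045)) - 1430 = (2597 - 586) - 1430 = 2011 - 1430 = 581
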